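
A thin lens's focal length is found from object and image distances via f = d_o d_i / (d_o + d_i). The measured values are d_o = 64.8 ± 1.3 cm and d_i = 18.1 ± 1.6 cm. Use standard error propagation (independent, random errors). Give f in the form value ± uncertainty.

∂f/∂d_o = (d_i/(d_o+d_i))² = 0.0477;  ∂f/∂d_i = (d_o/(d_o+d_i))² = 0.611
δf = √((∂f/∂d_o · δd_o)² + (∂f/∂d_i · δd_i)²) = √(0.00384 + 0.956) = 0.980 cm
f = 14.1 cm.

14.1 ± 0.980 cm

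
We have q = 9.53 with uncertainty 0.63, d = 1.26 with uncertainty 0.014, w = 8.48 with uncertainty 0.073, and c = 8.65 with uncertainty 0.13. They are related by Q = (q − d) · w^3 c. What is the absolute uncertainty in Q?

3570

Let u = q − d = 8.27. δu = √(δq² + δd²) = √(0.397 + 0.000196) = 0.630, so δu/u = 0.0762.
Q is then a monomial in u, w, c:
δQ/Q = √((δu/u)² + (3·δw/w)² + (1·δc/c)²) = √(0.00581 + 0.000667 + 0.000226) = 0.0818
Q = 43600, so δQ = 0.0818 × 43600 = 3570.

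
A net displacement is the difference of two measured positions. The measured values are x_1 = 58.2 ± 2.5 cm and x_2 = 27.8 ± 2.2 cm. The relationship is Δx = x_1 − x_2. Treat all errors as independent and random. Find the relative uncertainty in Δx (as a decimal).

0.110

Each term contributes (cᵢ δxᵢ)² to (δΔx)²:
  (δx_1)² = 6.25;  (δx_2)² = 4.84
δΔx = √(11.1) = 3.33 cm
Δx = 30.4 cm, so δΔx/Δx = 3.33/30.4 = 0.110.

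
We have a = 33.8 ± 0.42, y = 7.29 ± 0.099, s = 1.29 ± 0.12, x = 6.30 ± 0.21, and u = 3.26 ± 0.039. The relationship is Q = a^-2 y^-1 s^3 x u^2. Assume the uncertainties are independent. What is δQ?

Since Q is a product/quotient, work with relative uncertainties:
  (-2·δa/a)² = (-2×0.0124)² = 0.000618;  (-1·δy/y)² = (-1×0.0136)² = 0.000184;  (3·δs/s)² = (3×0.0930)² = 0.0779;  (1·δx/x)² = (1×0.0333)² = 0.00111;  (2·δu/u)² = (2×0.0120)² = 0.000572
δQ/Q = √(0.0804) = 0.283
Q = 0.0173, so δQ = 0.283 × 0.0173 = 0.00489.

0.00489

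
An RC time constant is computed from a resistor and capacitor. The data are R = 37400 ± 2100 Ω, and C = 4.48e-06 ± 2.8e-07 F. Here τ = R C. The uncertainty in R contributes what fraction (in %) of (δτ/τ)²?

44.7%

(δτ/τ)² = (1·δR/R)² + (1·δC/C)²
  R term: (1×0.0561)² = 0.00315
  C term: (1×0.0625)² = 0.00391
Total = 0.00706. Share from R = 0.00315/0.00706 = 0.447.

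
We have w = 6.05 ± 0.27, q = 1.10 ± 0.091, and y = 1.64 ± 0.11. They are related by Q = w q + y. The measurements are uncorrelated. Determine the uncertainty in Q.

Let p = w·q = 6.66. δp/p = √((1·δw/w)² + (1·δq/q)²) = √(0.00199 + 0.00684) = 0.0940, so δp = 0.626.
Q = p + y: δQ = √(δp² + δy²) = √(0.391 + 0.0121) = 0.635

0.635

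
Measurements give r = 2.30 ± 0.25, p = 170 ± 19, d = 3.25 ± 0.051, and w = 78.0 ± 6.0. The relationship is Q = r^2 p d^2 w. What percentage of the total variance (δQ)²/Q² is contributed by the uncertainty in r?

70.9%

(δQ/Q)² = (2·δr/r)² + (1·δp/p)² + (2·δd/d)² + (1·δw/w)²
  r term: (2×0.109)² = 0.0473
  p term: (1×0.112)² = 0.0125
  d term: (2×0.0157)² = 0.000985
  w term: (1×0.0769)² = 0.00592
Total = 0.0667. Share from r = 0.0473/0.0667 = 0.709.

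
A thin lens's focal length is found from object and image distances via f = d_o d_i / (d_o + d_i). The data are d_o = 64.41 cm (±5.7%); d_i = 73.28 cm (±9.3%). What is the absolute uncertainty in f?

1.82 cm

∂f/∂d_o = (d_i/(d_o+d_i))² = 0.283;  ∂f/∂d_i = (d_o/(d_o+d_i))² = 0.219
δf = √((∂f/∂d_o · δd_o)² + (∂f/∂d_i · δd_i)²) = √(1.08 + 2.22) = 1.82 cm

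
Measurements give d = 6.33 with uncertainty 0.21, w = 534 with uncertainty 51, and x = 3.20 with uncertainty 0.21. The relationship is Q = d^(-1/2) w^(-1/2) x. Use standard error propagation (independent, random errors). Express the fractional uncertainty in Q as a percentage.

Relative error in a monomial: (δQ/Q)² = Σ (nᵢ · δxᵢ/xᵢ)².
  (−½·δd/d)² = (-0.5×0.0332)² = 0.000275;  (−½·δw/w)² = (-0.5×0.0955)² = 0.00228;  (1·δx/x)² = (1×0.0656)² = 0.00431
δQ/Q = √(0.00686) = 0.0828

8.28%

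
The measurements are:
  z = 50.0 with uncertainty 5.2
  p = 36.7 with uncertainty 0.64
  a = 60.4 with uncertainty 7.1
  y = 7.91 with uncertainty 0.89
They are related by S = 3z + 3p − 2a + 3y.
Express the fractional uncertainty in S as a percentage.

13.1%

Each term contributes (cᵢ δxᵢ)² to (δS)²:
  (3·δz)² = 243;  (3·δp)² = 3.69;  (2·δa)² = 202;  (3·δy)² = 7.13
δS = √(456) = 21.3
S = 163, so δS/S = 21.3/163 = 0.131.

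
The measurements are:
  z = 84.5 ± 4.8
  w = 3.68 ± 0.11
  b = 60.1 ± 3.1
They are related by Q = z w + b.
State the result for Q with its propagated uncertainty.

Let p = z·w = 311. δp/p = √((1·δz/z)² + (1·δw/w)²) = √(0.00323 + 0.000893) = 0.0642, so δp = 20.0.
Q = p + b: δQ = √(δp² + δb²) = √(398 + 9.61) = 20.2
Q = 371.

371 ± 20.2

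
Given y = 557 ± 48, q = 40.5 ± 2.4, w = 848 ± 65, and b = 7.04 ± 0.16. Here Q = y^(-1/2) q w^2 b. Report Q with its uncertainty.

(8.69 ± 1.49) × 10^6

Each factor contributes (exponent × relative error)² to (δQ/Q)²:
  (−½·δy/y)² = (-0.5×0.0862)² = 0.00186;  (1·δq/q)² = (1×0.0593)² = 0.00351;  (2·δw/w)² = (2×0.0767)² = 0.0235;  (1·δb/b)² = (1×0.0227)² = 0.000517
δQ/Q = √(0.0294) = 0.171
Q = 8.69e+06, so δQ = 0.171 × 8.69e+06 = 1.49e+06.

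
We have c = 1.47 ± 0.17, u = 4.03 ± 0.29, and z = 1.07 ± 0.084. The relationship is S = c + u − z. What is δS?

Absolute uncertainties add in quadrature for a linear combination:
  (δc)² = 0.0289;  (δu)² = 0.0841;  (δz)² = 0.00706
δS = √(0.120) = 0.346

0.346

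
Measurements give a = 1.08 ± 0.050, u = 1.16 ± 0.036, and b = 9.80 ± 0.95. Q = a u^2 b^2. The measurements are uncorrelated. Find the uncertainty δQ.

Q is a product of powers, so relative uncertainties combine in quadrature:
  (1·δa/a)² = (1×0.0463)² = 0.00214;  (2·δu/u)² = (2×0.0310)² = 0.00385;  (2·δb/b)² = (2×0.0969)² = 0.0376
δQ/Q = √(0.0436) = 0.209
Q = 140, so δQ = 0.209 × 140 = 29.1.

29.1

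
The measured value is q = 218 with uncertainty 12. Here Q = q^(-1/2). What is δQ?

0.00186

Q ∝ q^(-1/2), so δQ/Q = |−½| · δq/q = 0.5 × 0.0550 = 0.0275.
Q = 0.0677, so δQ = 0.0275 × 0.0677 = 0.00186.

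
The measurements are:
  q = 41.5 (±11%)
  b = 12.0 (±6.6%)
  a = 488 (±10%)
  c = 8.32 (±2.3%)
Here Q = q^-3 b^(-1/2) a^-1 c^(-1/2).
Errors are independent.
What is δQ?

9.94e-10

Q is a product of powers, so relative uncertainties combine in quadrature:
  (-3·δq/q)² = (-3×0.110)² = 0.109;  (−½·δb/b)² = (-0.5×0.0660)² = 0.00109;  (-1·δa/a)² = (-1×0.100)² = 0.0100;  (−½·δc/c)² = (-0.5×0.0230)² = 0.000132
δQ/Q = √(0.120) = 0.347
Q = 2.87e-09, so δQ = 0.347 × 2.87e-09 = 9.94e-10.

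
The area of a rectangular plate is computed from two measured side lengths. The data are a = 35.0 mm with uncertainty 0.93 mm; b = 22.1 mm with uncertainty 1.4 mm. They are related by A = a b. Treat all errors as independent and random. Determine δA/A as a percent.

6.87%

For a monomial A ∝ a, b, fractional errors add in quadrature:
  (1·δa/a)² = (1×0.0266)² = 0.000706;  (1·δb/b)² = (1×0.0633)² = 0.00401
δA/A = √(0.00472) = 0.0687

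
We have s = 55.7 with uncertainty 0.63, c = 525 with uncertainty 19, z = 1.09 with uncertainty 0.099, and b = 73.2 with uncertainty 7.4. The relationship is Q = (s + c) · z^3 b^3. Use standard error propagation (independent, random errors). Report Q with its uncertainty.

(2.95 ± 1.21) × 10^8

Let u = s + c = 581. δu = √(δs² + δc²) = √(0.397 + 361) = 19.0, so δu/u = 0.0327.
Q is then a monomial in u, z, b:
δQ/Q = √((δu/u)² + (3·δz/z)² + (3·δb/b)²) = √(0.00107 + 0.0742 + 0.0920) = 0.409
Q = 2.95e+08, so δQ = 0.409 × 2.95e+08 = 1.21e+08.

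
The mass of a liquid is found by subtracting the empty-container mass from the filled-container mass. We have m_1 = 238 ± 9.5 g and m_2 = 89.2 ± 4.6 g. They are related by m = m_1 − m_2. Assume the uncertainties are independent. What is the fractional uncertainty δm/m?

0.0709

Each term contributes (cᵢ δxᵢ)² to (δm)²:
  (δm_1)² = 90.2;  (δm_2)² = 21.2
δm = √(111) = 10.6 g
m = 149 g, so δm/m = 10.6/149 = 0.0709.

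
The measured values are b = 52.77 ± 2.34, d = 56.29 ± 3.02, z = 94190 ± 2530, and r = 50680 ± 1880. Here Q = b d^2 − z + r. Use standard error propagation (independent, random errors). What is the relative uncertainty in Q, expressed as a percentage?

15.9%

Let p = b·d^2 = 167200. δp/p = √((1·δb/b)² + (2·δd/d)²) = √(0.00197 + 0.0115) = 0.116, so δp = 19400.
Q = p − z + r: δQ = √(δp² + δz² + δr²) = √(3.77e+08 + 6.4e+06 + 3.53e+06) = 19700
Q = 123700, so δQ/Q = 19700/123700 = 0.159.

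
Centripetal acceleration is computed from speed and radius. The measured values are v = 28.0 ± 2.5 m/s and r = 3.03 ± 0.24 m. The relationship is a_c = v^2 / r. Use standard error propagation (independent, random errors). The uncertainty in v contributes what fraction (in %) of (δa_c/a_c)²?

83.6%

(δa_c/a_c)² = (2·δv/v)² + (-1·δr/r)²
  v term: (2×0.0893)² = 0.0319
  r term: (-1×0.0792)² = 0.00627
Total = 0.0382. Share from v = 0.0319/0.0382 = 0.836.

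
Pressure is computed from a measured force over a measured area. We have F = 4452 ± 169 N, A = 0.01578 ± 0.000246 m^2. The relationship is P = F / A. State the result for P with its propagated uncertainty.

282100 ± 11600 Pa

Products/powers → add relative errors in quadrature, weighted by exponent:
  (1·δF/F)² = (1×0.0380)² = 0.00144;  (-1·δA/A)² = (-1×0.0156)² = 0.000243
δP/P = √(0.00168) = 0.0410
P = 282100 Pa, so δP = 0.0410 × 282100 = 11600 Pa.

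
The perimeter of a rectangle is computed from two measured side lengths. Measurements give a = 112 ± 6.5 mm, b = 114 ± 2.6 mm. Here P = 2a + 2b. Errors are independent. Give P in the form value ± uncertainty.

P is a linear combination, so absolute uncertainties add in quadrature:
  (2·δa)² = 169;  (2·δb)² = 27.0
δP = √(196) = 14.0 mm
P = 452 mm.

452 ± 14.0 mm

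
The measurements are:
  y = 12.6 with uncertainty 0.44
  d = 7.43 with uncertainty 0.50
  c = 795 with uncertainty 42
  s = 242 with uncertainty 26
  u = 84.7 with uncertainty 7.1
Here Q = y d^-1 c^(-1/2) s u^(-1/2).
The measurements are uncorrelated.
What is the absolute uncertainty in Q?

0.222

For a monomial Q ∝ y, d^-1, c^(-1/2), s, u^(-1/2), fractional errors add in quadrature:
  (1·δy/y)² = (1×0.0349)² = 0.00122;  (-1·δd/d)² = (-1×0.0673)² = 0.00453;  (−½·δc/c)² = (-0.5×0.0528)² = 0.000698;  (1·δs/s)² = (1×0.107)² = 0.0115;  (−½·δu/u)² = (-0.5×0.0838)² = 0.00176
δQ/Q = √(0.0197) = 0.141
Q = 1.58, so δQ = 0.141 × 1.58 = 0.222.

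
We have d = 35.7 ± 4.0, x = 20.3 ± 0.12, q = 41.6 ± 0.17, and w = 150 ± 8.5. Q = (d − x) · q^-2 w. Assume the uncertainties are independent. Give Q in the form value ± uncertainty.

1.33 ± 0.355

Let u = d − x = 15.4. δu = √(δd² + δx²) = √(16.0 + 0.0144) = 4.00, so δu/u = 0.260.
Q is then a monomial in u, q, w:
δQ/Q = √((δu/u)² + (-2·δq/q)² + (1·δw/w)²) = √(0.0675 + 6.68e-05 + 0.00321) = 0.266
Q = 1.33, so δQ = 0.266 × 1.33 = 0.355.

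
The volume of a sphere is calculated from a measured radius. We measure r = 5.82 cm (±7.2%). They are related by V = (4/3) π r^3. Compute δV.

V ∝ r^3, so δV/V = |3| · δr/r = 3 × 0.0720 = 0.216.
V = 826 cm^3, so δV = 0.216 × 826 = 178 cm^3.

178 cm^3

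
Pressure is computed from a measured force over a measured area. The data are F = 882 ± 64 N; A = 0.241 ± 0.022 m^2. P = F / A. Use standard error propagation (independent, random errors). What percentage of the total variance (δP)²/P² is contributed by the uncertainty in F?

38.7%

(δP/P)² = (1·δF/F)² + (-1·δA/A)²
  F term: (1×0.0726)² = 0.00527
  A term: (-1×0.0913)² = 0.00833
Total = 0.0136. Share from F = 0.00527/0.0136 = 0.387.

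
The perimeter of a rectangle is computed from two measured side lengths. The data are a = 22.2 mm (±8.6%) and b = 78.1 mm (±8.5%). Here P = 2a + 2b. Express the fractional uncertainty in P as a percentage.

6.89%

Each term contributes (cᵢ δxᵢ)² to (δP)²:
  (2·δa)² = 14.6;  (2·δb)² = 176
δP = √(191) = 13.8 mm
P = 201 mm, so δP/P = 13.8/201 = 0.0689.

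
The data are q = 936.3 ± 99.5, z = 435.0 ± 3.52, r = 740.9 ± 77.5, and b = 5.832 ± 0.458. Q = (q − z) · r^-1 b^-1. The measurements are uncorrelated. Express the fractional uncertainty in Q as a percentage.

23.8%

Let u = q − z = 501.3. δu = √(δq² + δz²) = √(9900 + 12.4) = 99.6, so δu/u = 0.199.
Q is then a monomial in u, r, b:
δQ/Q = √((δu/u)² + (-1·δr/r)² + (-1·δb/b)²) = √(0.0394 + 0.0109 + 0.00617) = 0.238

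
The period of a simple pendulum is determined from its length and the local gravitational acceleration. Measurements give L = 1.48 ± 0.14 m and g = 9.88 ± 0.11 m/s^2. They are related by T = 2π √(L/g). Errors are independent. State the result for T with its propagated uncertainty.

Relative error in a monomial: (δT/T)² = Σ (nᵢ · δxᵢ/xᵢ)².
  (½·δL/L)² = (0.5×0.0946)² = 0.00224;  (−½·δg/g)² = (-0.5×0.0111)² = 3.1e-05
δT/T = √(0.00227) = 0.0476
T = 2.43 s, so δT = 0.0476 × 2.43 = 0.116 s.

2.43 ± 0.116 s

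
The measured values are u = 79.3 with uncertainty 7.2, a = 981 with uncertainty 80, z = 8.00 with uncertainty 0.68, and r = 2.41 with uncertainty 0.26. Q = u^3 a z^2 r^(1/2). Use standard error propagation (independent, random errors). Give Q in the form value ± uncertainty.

Products/powers → add relative errors in quadrature, weighted by exponent:
  (3·δu/u)² = (3×0.0908)² = 0.0742;  (1·δa/a)² = (1×0.0815)² = 0.00665;  (2·δz/z)² = (2×0.0850)² = 0.0289;  (½·δr/r)² = (0.5×0.108)² = 0.00291
δQ/Q = √(0.113) = 0.336
Q = 4.86e+10, so δQ = 0.336 × 4.86e+10 = 1.63e+10.

(4.86 ± 1.63) × 10^10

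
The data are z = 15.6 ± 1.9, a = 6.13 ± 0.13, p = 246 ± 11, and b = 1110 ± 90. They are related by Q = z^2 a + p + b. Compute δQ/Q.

Let w = z^2·a = 1490. δw/w = √((2·δz/z)² + (1·δa/a)²) = √(0.0593 + 0.000450) = 0.245, so δw = 365.
Q = w + p + b: δQ = √(δw² + δp² + δb²) = √(1.33e+05 + 121 + 8100) = 376
Q = 2850, so δQ/Q = 376/2850 = 0.132.

0.132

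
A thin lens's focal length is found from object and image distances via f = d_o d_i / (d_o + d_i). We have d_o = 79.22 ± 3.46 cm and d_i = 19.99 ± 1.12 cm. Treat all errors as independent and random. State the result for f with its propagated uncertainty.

15.96 ± 0.728 cm

∂f/∂d_o = (d_i/(d_o+d_i))² = 0.0406;  ∂f/∂d_i = (d_o/(d_o+d_i))² = 0.638
δf = √((∂f/∂d_o · δd_o)² + (∂f/∂d_i · δd_i)²) = √(0.0197 + 0.510) = 0.728 cm
f = 15.96 cm.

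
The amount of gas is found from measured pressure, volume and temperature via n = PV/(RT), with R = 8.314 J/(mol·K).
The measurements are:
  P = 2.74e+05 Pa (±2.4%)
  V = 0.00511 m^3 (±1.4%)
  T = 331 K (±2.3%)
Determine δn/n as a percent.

n is a product of powers, so relative uncertainties combine in quadrature:
  (1·δP/P)² = (1×0.0240)² = 0.000576;  (1·δV/V)² = (1×0.0140)² = 0.000196;  (-1·δT/T)² = (-1×0.0230)² = 0.000529
δn/n = √(0.00130) = 0.0361

3.61%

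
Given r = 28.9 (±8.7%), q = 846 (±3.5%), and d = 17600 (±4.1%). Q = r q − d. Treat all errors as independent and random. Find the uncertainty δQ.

2400

Let p = r·q = 24400. δp/p = √((1·δr/r)² + (1·δq/q)²) = √(0.00757 + 0.00123) = 0.0938, so δp = 2290.
Q = p − d: δQ = √(δp² + δd²) = √(5.26e+06 + 5.21e+05) = 2400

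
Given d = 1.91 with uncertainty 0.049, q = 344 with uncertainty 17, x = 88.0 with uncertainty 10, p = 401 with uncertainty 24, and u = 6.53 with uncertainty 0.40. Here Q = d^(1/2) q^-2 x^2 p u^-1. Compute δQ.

For a monomial Q ∝ d^(1/2), q^-2, x^2, p, u^-1, fractional errors add in quadrature:
  (½·δd/d)² = (0.5×0.0257)² = 0.000165;  (-2·δq/q)² = (-2×0.0494)² = 0.00977;  (2·δx/x)² = (2×0.114)² = 0.0517;  (1·δp/p)² = (1×0.0599)² = 0.00358;  (-1·δu/u)² = (-1×0.0613)² = 0.00375
δQ/Q = √(0.0689) = 0.263
Q = 5.55, so δQ = 0.263 × 5.55 = 1.46.

1.46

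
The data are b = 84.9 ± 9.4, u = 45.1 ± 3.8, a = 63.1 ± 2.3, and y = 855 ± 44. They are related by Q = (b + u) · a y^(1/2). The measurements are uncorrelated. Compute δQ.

Let w = b + u = 130. δw = √(δb² + δu²) = √(88.4 + 14.4) = 10.1, so δw/w = 0.0780.
Q is then a monomial in w, a, y:
δQ/Q = √((δw/w)² + (1·δa/a)² + (½·δy/y)²) = √(0.00608 + 0.00133 + 0.000662) = 0.0899
Q = 2.4e+05, so δQ = 0.0899 × 2.4e+05 = 21600.

21600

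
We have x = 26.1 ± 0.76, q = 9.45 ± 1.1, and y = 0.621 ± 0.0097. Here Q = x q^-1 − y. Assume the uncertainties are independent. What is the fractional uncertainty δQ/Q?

0.155

Let p = x·q^-1 = 2.76. δp/p = √((1·δx/x)² + (-1·δq/q)²) = √(0.000848 + 0.0135) = 0.120, so δp = 0.331.
Q = p − y: δQ = √(δp² + δy²) = √(0.110 + 9.41e-05) = 0.332
Q = 2.14, so δQ/Q = 0.332/2.14 = 0.155.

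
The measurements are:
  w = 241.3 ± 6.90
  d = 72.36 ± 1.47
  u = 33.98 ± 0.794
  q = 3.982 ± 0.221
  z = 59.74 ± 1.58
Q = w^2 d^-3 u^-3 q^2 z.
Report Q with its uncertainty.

0.003710 ± 0.000586

Since Q is a product/quotient, work with relative uncertainties:
  (2·δw/w)² = (2×0.0286)² = 0.00327;  (-3·δd/d)² = (-3×0.0203)² = 0.00371;  (-3·δu/u)² = (-3×0.0234)² = 0.00491;  (2·δq/q)² = (2×0.0555)² = 0.0123;  (1·δz/z)² = (1×0.0264)² = 0.000699
δQ/Q = √(0.0249) = 0.158
Q = 0.003710, so δQ = 0.158 × 0.003710 = 0.000586.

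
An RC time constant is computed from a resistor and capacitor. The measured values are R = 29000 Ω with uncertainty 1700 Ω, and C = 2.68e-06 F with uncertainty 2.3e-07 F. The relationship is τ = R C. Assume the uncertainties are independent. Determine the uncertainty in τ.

0.00808 s

τ is a product of powers, so relative uncertainties combine in quadrature:
  (1·δR/R)² = (1×0.0586)² = 0.00344;  (1·δC/C)² = (1×0.0858)² = 0.00737
δτ/τ = √(0.0108) = 0.104
τ = 0.0777 s, so δτ = 0.104 × 0.0777 = 0.00808 s.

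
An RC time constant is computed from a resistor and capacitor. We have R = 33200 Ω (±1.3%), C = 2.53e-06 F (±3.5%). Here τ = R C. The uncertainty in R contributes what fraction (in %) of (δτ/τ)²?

(δτ/τ)² = (1·δR/R)² + (1·δC/C)²
  R term: (1×0.0130)² = 0.000169
  C term: (1×0.0350)² = 0.00123
Total = 0.00139. Share from R = 0.000169/0.00139 = 0.121.

12.1%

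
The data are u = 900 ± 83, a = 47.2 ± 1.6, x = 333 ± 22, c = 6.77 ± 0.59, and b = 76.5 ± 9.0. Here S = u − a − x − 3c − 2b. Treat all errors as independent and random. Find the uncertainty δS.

87.8

For a sum/difference, combine absolute errors in quadrature:
  (δu)² = 6890;  (δa)² = 2.56;  (δx)² = 484;  (3·δc)² = 3.13;  (2·δb)² = 324
δS = √(7700) = 87.8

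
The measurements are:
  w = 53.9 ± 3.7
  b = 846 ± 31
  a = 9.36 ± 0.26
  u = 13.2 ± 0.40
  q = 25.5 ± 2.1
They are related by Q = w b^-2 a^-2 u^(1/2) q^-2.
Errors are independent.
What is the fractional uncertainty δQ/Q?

0.201

Since Q is a product/quotient, work with relative uncertainties:
  (1·δw/w)² = (1×0.0686)² = 0.00471;  (-2·δb/b)² = (-2×0.0366)² = 0.00537;  (-2·δa/a)² = (-2×0.0278)² = 0.00309;  (½·δu/u)² = (0.5×0.0303)² = 0.000230;  (-2·δq/q)² = (-2×0.0824)² = 0.0271
δQ/Q = √(0.0405) = 0.201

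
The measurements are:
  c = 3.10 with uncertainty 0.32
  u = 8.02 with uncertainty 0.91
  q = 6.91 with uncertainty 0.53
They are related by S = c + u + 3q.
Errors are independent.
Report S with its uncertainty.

S is a linear combination, so absolute uncertainties add in quadrature:
  (δc)² = 0.102;  (δu)² = 0.828;  (3·δq)² = 2.53
δS = √(3.46) = 1.86
S = 31.9.

31.9 ± 1.86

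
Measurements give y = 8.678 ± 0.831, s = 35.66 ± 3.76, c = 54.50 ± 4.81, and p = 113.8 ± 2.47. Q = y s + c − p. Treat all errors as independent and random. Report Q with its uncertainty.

Let w = y·s = 309.5. δw/w = √((1·δy/y)² + (1·δs/s)²) = √(0.00917 + 0.0111) = 0.142, so δw = 44.1.
Q = w + c − p: δQ = √(δw² + δc² + δp²) = √(1940 + 23.1 + 6.10) = 44.4
Q = 250.2.

250.2 ± 44.4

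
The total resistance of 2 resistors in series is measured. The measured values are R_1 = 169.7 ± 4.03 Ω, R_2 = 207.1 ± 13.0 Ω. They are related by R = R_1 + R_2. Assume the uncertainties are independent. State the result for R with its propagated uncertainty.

Sums and differences: (δR)² = Σ (cᵢ δxᵢ)².
  (δR_1)² = 16.2;  (δR_2)² = 169
δR = √(185) = 13.6 Ω
R = 376.8 Ω.

376.8 ± 13.6 Ω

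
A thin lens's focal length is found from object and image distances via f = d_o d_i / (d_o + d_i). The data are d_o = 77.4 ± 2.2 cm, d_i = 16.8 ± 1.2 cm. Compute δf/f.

∂f/∂d_o = (d_i/(d_o+d_i))² = 0.0318;  ∂f/∂d_i = (d_o/(d_o+d_i))² = 0.675
δf = √((∂f/∂d_o · δd_o)² + (∂f/∂d_i · δd_i)²) = √(0.00490 + 0.656) = 0.813 cm
f = 13.8 cm, so δf/f = 0.813/13.8 = 0.0589.

0.0589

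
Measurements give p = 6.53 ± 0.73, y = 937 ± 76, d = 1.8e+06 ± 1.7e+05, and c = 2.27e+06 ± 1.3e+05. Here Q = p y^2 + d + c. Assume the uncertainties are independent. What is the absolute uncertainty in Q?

Let w = p·y^2 = 5.73e+06. δw/w = √((1·δp/p)² + (2·δy/y)²) = √(0.0125 + 0.0263) = 0.197, so δw = 1.13e+06.
Q = w + d + c: δQ = √(δw² + δd² + δc²) = √(1.28e+12 + 2.89e+10 + 1.69e+10) = 1.15e+06

1.15e+06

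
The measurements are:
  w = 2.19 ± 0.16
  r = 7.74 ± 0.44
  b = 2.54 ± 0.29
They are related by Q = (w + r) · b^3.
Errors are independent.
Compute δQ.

Let u = w + r = 9.93. δu = √(δw² + δr²) = √(0.0256 + 0.194) = 0.468, so δu/u = 0.0471.
Q is then a monomial in u, b:
δQ/Q = √((δu/u)² + (3·δb/b)²) = √(0.00222 + 0.117) = 0.346
Q = 163, so δQ = 0.346 × 163 = 56.3.

56.3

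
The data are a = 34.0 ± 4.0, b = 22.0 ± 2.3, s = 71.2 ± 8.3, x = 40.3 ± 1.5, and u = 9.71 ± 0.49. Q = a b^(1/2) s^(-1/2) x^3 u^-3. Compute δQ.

Since Q is a product/quotient, work with relative uncertainties:
  (1·δa/a)² = (1×0.118)² = 0.0138;  (½·δb/b)² = (0.5×0.105)² = 0.00273;  (−½·δs/s)² = (-0.5×0.117)² = 0.00340;  (3·δx/x)² = (3×0.0372)² = 0.0125;  (-3·δu/u)² = (-3×0.0505)² = 0.0229
δQ/Q = √(0.0554) = 0.235
Q = 1350, so δQ = 0.235 × 1350 = 318.

318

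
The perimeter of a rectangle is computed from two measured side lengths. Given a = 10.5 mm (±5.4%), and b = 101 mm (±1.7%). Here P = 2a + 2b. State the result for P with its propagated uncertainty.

223 ± 3.62 mm

Sums and differences: (δP)² = Σ (cᵢ δxᵢ)².
  (2·δa)² = 1.29;  (2·δb)² = 11.8
δP = √(13.1) = 3.62 mm
P = 223 mm.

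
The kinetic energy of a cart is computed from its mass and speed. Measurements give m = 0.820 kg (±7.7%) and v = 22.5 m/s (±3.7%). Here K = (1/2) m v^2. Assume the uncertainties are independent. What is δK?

22.2 J

For a monomial K ∝ m, v^2, fractional errors add in quadrature:
  (1·δm/m)² = (1×0.0770)² = 0.00593;  (2·δv/v)² = (2×0.0370)² = 0.00548
δK/K = √(0.0114) = 0.107
K = 208 J, so δK = 0.107 × 208 = 22.2 J.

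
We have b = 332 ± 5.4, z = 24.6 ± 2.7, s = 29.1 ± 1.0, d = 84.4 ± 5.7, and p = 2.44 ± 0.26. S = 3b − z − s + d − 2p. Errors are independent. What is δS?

S is a linear combination, so absolute uncertainties add in quadrature:
  (3·δb)² = 262;  (δz)² = 7.29;  (δs)² = 1.00;  (δd)² = 32.5;  (2·δp)² = 0.270
δS = √(303) = 17.4

17.4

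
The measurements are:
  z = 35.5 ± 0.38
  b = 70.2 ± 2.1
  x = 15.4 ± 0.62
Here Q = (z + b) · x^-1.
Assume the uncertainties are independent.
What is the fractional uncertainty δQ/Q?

0.0450

Let u = z + b = 106. δu = √(δz² + δb²) = √(0.144 + 4.41) = 2.13, so δu/u = 0.0202.
Q is then a monomial in u, x:
δQ/Q = √((δu/u)² + (-1·δx/x)²) = √(0.000408 + 0.00162) = 0.0450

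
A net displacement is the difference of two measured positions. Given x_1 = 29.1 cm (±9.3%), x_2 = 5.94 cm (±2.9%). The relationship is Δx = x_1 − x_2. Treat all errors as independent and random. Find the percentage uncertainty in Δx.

Sums and differences: (δΔx)² = Σ (cᵢ δxᵢ)².
  (δx_1)² = 7.32;  (δx_2)² = 0.0297
δΔx = √(7.35) = 2.71 cm
Δx = 23.2 cm, so δΔx/Δx = 2.71/23.2 = 0.117.

11.7%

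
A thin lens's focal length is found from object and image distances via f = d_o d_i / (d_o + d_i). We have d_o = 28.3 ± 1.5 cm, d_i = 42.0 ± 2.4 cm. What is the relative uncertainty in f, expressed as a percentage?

3.91%

∂f/∂d_o = (d_i/(d_o+d_i))² = 0.357;  ∂f/∂d_i = (d_o/(d_o+d_i))² = 0.162
δf = √((∂f/∂d_o · δd_o)² + (∂f/∂d_i · δd_i)²) = √(0.287 + 0.151) = 0.662 cm
f = 16.9 cm, so δf/f = 0.662/16.9 = 0.0391.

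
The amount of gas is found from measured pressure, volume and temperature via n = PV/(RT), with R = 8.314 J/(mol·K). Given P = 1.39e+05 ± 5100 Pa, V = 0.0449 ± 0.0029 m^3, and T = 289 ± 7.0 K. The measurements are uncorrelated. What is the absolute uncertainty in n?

0.203 mol

Since n is a product/quotient, work with relative uncertainties:
  (1·δP/P)² = (1×0.0367)² = 0.00135;  (1·δV/V)² = (1×0.0646)² = 0.00417;  (-1·δT/T)² = (-1×0.0242)² = 0.000587
δn/n = √(0.00610) = 0.0781
n = 2.60 mol, so δn = 0.0781 × 2.60 = 0.203 mol.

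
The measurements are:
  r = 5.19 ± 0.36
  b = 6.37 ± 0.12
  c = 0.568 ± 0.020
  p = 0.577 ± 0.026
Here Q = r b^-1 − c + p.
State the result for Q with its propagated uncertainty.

0.824 ± 0.0671

Let w = r·b^-1 = 0.815. δw/w = √((1·δr/r)² + (-1·δb/b)²) = √(0.00481 + 0.000355) = 0.0719, so δw = 0.0586.
Q = w − c + p: δQ = √(δw² + δc² + δp²) = √(0.00343 + 0.000400 + 0.000676) = 0.0671
Q = 0.824.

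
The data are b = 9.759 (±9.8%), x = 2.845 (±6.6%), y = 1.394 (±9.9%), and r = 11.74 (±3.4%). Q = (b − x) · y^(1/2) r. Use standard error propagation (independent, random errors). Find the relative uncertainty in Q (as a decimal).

Let u = b − x = 6.914. δu = √(δb² + δx²) = √(0.915 + 0.0353) = 0.975, so δu/u = 0.141.
Q is then a monomial in u, y, r:
δQ/Q = √((δu/u)² + (½·δy/y)² + (1·δr/r)²) = √(0.0199 + 0.00245 + 0.00116) = 0.153

0.153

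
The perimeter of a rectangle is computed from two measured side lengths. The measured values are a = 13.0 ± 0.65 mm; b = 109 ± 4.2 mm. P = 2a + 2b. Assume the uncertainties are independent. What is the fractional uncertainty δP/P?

Each term contributes (cᵢ δxᵢ)² to (δP)²:
  (2·δa)² = 1.69;  (2·δb)² = 70.6
δP = √(72.2) = 8.50 mm
P = 244 mm, so δP/P = 8.50/244 = 0.0348.

0.0348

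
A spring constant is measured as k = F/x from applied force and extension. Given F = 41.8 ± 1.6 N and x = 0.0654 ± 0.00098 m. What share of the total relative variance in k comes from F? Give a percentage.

(δk/k)² = (1·δF/F)² + (-1·δx/x)²
  F term: (1×0.0383)² = 0.00147
  x term: (-1×0.0150)² = 0.000225
Total = 0.00169. Share from F = 0.00147/0.00169 = 0.867.

86.7%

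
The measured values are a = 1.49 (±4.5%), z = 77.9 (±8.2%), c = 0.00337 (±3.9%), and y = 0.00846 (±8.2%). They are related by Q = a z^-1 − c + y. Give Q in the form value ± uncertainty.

0.0242 ± 0.00192

Let p = a·z^-1 = 0.0191. δp/p = √((1·δa/a)² + (-1·δz/z)²) = √(0.00202 + 0.00672) = 0.0935, so δp = 0.00179.
Q = p − c + y: δQ = √(δp² + δc² + δy²) = √(3.2e-06 + 1.73e-08 + 4.81e-07) = 0.00192
Q = 0.0242.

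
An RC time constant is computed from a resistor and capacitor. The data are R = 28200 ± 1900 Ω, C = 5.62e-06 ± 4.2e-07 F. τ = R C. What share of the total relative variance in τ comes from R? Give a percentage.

44.8%

(δτ/τ)² = (1·δR/R)² + (1·δC/C)²
  R term: (1×0.0674)² = 0.00454
  C term: (1×0.0747)² = 0.00559
Total = 0.0101. Share from R = 0.00454/0.0101 = 0.448.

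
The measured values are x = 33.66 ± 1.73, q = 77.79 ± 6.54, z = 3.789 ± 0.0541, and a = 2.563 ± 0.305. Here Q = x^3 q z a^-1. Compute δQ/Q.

0.213

Relative error in a monomial: (δQ/Q)² = Σ (nᵢ · δxᵢ/xᵢ)².
  (3·δx/x)² = (3×0.0514)² = 0.0238;  (1·δq/q)² = (1×0.0841)² = 0.00707;  (1·δz/z)² = (1×0.0143)² = 0.000204;  (-1·δa/a)² = (-1×0.119)² = 0.0142
δQ/Q = √(0.0452) = 0.213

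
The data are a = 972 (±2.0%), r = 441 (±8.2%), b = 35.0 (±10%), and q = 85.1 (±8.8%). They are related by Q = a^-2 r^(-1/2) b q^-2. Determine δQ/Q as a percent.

Since Q is a product/quotient, work with relative uncertainties:
  (-2·δa/a)² = (-2×0.0200)² = 0.00160;  (−½·δr/r)² = (-0.5×0.0820)² = 0.00168;  (1·δb/b)² = (1×0.100)² = 0.0100;  (-2·δq/q)² = (-2×0.0880)² = 0.0310
δQ/Q = √(0.0443) = 0.210

21.0%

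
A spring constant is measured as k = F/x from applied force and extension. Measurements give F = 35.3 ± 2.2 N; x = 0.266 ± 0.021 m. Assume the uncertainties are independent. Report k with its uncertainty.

133 ± 13.3 N/m

For a monomial k ∝ F, x^-1, fractional errors add in quadrature:
  (1·δF/F)² = (1×0.0623)² = 0.00388;  (-1·δx/x)² = (-1×0.0789)² = 0.00623
δk/k = √(0.0101) = 0.101
k = 133 N/m, so δk = 0.101 × 133 = 13.3 N/m.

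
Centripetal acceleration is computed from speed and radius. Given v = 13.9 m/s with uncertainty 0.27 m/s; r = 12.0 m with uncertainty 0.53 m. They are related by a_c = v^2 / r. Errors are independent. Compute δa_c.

0.947 m/s^2

Products/powers → add relative errors in quadrature, weighted by exponent:
  (2·δv/v)² = (2×0.0194)² = 0.00151;  (-1·δr/r)² = (-1×0.0442)² = 0.00195
δa_c/a_c = √(0.00346) = 0.0588
a_c = 16.1 m/s^2, so δa_c = 0.0588 × 16.1 = 0.947 m/s^2.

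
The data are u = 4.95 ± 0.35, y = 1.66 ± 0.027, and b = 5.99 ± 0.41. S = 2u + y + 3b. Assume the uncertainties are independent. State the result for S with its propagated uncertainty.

29.5 ± 1.42

For a sum/difference, combine absolute errors in quadrature:
  (2·δu)² = 0.490;  (δy)² = 0.000729;  (3·δb)² = 1.51
δS = √(2.00) = 1.42
S = 29.5.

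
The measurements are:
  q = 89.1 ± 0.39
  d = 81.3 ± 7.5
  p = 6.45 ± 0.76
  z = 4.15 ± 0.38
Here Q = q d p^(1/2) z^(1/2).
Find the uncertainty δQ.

4450

Since Q is a product/quotient, work with relative uncertainties:
  (1·δq/q)² = (1×0.00438)² = 1.92e-05;  (1·δd/d)² = (1×0.0923)² = 0.00851;  (½·δp/p)² = (0.5×0.118)² = 0.00347;  (½·δz/z)² = (0.5×0.0916)² = 0.00210
δQ/Q = √(0.0141) = 0.119
Q = 37500, so δQ = 0.119 × 37500 = 4450.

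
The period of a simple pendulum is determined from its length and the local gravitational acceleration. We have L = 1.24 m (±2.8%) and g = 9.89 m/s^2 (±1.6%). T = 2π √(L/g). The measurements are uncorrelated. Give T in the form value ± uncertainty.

2.22 ± 0.0359 s

For a monomial T ∝ L^(1/2), g^(-1/2), fractional errors add in quadrature:
  (½·δL/L)² = (0.5×0.0280)² = 0.000196;  (−½·δg/g)² = (-0.5×0.0160)² = 6.4e-05
δT/T = √(0.000260) = 0.0161
T = 2.22 s, so δT = 0.0161 × 2.22 = 0.0359 s.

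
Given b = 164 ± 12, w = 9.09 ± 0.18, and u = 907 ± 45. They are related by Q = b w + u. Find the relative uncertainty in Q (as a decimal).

Let p = b·w = 1490. δp/p = √((1·δb/b)² + (1·δw/w)²) = √(0.00535 + 0.000392) = 0.0758, so δp = 113.
Q = p + u: δQ = √(δp² + δu²) = √(12800 + 2020) = 122
Q = 2400, so δQ/Q = 122/2400 = 0.0507.

0.0507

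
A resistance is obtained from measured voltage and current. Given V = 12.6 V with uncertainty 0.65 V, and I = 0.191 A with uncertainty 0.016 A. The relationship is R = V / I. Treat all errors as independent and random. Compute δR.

Since R is a product/quotient, work with relative uncertainties:
  (1·δV/V)² = (1×0.0516)² = 0.00266;  (-1·δI/I)² = (-1×0.0838)² = 0.00702
δR/R = √(0.00968) = 0.0984
R = 66.0 Ω, so δR = 0.0984 × 66.0 = 6.49 Ω.

6.49 Ω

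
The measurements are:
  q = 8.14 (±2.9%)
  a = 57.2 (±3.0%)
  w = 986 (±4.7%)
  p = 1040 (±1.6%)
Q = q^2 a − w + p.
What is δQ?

252

Let h = q^2·a = 3790. δh/h = √((2·δq/q)² + (1·δa/a)²) = √(0.00336 + 0.000900) = 0.0653, so δh = 247.
Q = h − w + p: δQ = √(δh² + δw² + δp²) = √(61300 + 2150 + 277) = 252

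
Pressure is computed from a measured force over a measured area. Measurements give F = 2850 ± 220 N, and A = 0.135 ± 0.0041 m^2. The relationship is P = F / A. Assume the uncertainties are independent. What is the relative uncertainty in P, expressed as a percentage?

Since P is a product/quotient, work with relative uncertainties:
  (1·δF/F)² = (1×0.0772)² = 0.00596;  (-1·δA/A)² = (-1×0.0304)² = 0.000922
δP/P = √(0.00688) = 0.0830

8.30%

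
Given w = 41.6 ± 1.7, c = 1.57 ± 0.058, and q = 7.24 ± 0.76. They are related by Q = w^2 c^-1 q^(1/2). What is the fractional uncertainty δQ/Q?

0.104

For a monomial Q ∝ w^2, c^-1, q^(1/2), fractional errors add in quadrature:
  (2·δw/w)² = (2×0.0409)² = 0.00668;  (-1·δc/c)² = (-1×0.0369)² = 0.00136;  (½·δq/q)² = (0.5×0.105)² = 0.00275
δQ/Q = √(0.0108) = 0.104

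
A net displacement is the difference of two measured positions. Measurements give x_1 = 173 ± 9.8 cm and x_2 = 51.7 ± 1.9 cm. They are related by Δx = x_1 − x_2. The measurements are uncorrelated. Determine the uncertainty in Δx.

Sums and differences: (δΔx)² = Σ (cᵢ δxᵢ)².
  (δx_1)² = 96.0;  (δx_2)² = 3.61
δΔx = √(99.7) = 9.98 cm

9.98 cm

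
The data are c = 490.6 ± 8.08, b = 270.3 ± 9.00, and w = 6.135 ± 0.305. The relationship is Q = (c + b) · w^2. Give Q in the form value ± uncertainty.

28640 ± 2880

Let u = c + b = 760.9. δu = √(δc² + δb²) = √(65.3 + 81.0) = 12.1, so δu/u = 0.0159.
Q is then a monomial in u, w:
δQ/Q = √((δu/u)² + (2·δw/w)²) = √(0.000253 + 0.00989) = 0.101
Q = 28640, so δQ = 0.101 × 28640 = 2880.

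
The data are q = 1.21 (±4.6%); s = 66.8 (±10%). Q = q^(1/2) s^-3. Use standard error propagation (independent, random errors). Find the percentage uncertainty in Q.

30.1%

Relative error in a monomial: (δQ/Q)² = Σ (nᵢ · δxᵢ/xᵢ)².
  (½·δq/q)² = (0.5×0.0460)² = 0.000529;  (-3·δs/s)² = (-3×0.100)² = 0.0900
δQ/Q = √(0.0905) = 0.301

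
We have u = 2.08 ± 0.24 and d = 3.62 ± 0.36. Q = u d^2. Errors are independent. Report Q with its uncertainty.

27.3 ± 6.27

Q is a product of powers, so relative uncertainties combine in quadrature:
  (1·δu/u)² = (1×0.115)² = 0.0133;  (2·δd/d)² = (2×0.0994)² = 0.0396
δQ/Q = √(0.0529) = 0.230
Q = 27.3, so δQ = 0.230 × 27.3 = 6.27.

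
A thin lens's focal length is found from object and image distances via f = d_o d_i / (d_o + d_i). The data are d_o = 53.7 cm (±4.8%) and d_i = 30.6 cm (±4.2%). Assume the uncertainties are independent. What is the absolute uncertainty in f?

∂f/∂d_o = (d_i/(d_o+d_i))² = 0.132;  ∂f/∂d_i = (d_o/(d_o+d_i))² = 0.406
δf = √((∂f/∂d_o · δd_o)² + (∂f/∂d_i · δd_i)²) = √(0.115 + 0.272) = 0.622 cm

0.622 cm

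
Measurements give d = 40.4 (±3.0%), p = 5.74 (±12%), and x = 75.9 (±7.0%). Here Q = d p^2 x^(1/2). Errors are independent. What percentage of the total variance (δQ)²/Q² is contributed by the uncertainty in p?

96.4%

(δQ/Q)² = (1·δd/d)² + (2·δp/p)² + (½·δx/x)²
  d term: (1×0.0300)² = 0.000900
  p term: (2×0.120)² = 0.0576
  x term: (0.5×0.0700)² = 0.00123
Total = 0.0597. Share from p = 0.0576/0.0597 = 0.964.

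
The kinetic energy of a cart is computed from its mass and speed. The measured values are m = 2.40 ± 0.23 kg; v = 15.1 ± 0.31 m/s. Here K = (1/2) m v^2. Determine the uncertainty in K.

Relative error in a monomial: (δK/K)² = Σ (nᵢ · δxᵢ/xᵢ)².
  (1·δm/m)² = (1×0.0958)² = 0.00918;  (2·δv/v)² = (2×0.0205)² = 0.00169
δK/K = √(0.0109) = 0.104
K = 274 J, so δK = 0.104 × 274 = 28.5 J.

28.5 J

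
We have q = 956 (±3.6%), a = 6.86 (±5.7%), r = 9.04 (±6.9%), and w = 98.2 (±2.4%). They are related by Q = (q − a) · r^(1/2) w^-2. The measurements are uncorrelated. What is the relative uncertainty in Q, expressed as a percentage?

Let u = q − a = 949. δu = √(δq² + δa²) = √(1180 + 0.153) = 34.4, so δu/u = 0.0363.
Q is then a monomial in u, r, w:
δQ/Q = √((δu/u)² + (½·δr/r)² + (-2·δw/w)²) = √(0.00131 + 0.00119 + 0.00230) = 0.0693

6.93%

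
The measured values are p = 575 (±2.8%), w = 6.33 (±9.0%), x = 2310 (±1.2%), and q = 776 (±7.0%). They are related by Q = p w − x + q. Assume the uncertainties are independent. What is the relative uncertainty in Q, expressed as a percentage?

16.5%

Let h = p·w = 3640. δh/h = √((1·δp/p)² + (1·δw/w)²) = √(0.000784 + 0.00810) = 0.0943, so δh = 343.
Q = h − x + q: δQ = √(δh² + δx² + δq²) = √(1.18e+05 + 768 + 2950) = 348
Q = 2110, so δQ/Q = 348/2110 = 0.165.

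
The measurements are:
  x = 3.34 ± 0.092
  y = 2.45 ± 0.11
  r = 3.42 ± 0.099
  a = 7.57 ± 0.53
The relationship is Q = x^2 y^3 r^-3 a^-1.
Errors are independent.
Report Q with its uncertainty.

Each factor contributes (exponent × relative error)² to (δQ/Q)²:
  (2·δx/x)² = (2×0.0275)² = 0.00303;  (3·δy/y)² = (3×0.0449)² = 0.0181;  (-3·δr/r)² = (-3×0.0289)² = 0.00754;  (-1·δa/a)² = (-1×0.0700)² = 0.00490
δQ/Q = √(0.0336) = 0.183
Q = 0.542, so δQ = 0.183 × 0.542 = 0.0993.

0.542 ± 0.0993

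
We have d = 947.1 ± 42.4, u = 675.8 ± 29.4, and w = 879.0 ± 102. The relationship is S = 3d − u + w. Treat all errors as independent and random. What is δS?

S is a linear combination, so absolute uncertainties add in quadrature:
  (3·δd)² = 16200;  (δu)² = 864;  (δw)² = 10400
δS = √(27400) = 166

166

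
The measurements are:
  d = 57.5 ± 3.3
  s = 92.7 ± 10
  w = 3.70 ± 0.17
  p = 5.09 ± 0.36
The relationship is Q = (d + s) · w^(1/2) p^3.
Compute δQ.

8560

Let u = d + s = 150. δu = √(δd² + δs²) = √(10.9 + 100) = 10.5, so δu/u = 0.0701.
Q is then a monomial in u, w, p:
δQ/Q = √((δu/u)² + (½·δw/w)² + (3·δp/p)²) = √(0.00492 + 0.000528 + 0.0450) = 0.225
Q = 38100, so δQ = 0.225 × 38100 = 8560.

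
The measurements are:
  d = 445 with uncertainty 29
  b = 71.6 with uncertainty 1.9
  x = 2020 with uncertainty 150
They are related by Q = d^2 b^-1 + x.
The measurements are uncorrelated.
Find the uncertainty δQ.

Let p = d^2·b^-1 = 2770. δp/p = √((2·δd/d)² + (-1·δb/b)²) = √(0.0170 + 0.000704) = 0.133, so δp = 368.
Q = p + x: δQ = √(δp² + δx²) = √(1.35e+05 + 22500) = 397

397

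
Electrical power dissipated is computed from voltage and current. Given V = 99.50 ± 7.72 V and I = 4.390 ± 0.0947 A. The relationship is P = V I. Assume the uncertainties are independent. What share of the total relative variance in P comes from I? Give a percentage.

7.18%

(δP/P)² = (1·δV/V)² + (1·δI/I)²
  V term: (1×0.0776)² = 0.00602
  I term: (1×0.0216)² = 0.000465
Total = 0.00649. Share from I = 0.000465/0.00649 = 0.0718.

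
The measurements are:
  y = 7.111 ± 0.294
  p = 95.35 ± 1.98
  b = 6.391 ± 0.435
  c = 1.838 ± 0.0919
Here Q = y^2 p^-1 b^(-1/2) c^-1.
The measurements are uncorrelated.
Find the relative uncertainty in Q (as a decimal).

0.105

Since Q is a product/quotient, work with relative uncertainties:
  (2·δy/y)² = (2×0.0413)² = 0.00684;  (-1·δp/p)² = (-1×0.0208)² = 0.000431;  (−½·δb/b)² = (-0.5×0.0681)² = 0.00116;  (-1·δc/c)² = (-1×0.0500)² = 0.00250
δQ/Q = √(0.0109) = 0.105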